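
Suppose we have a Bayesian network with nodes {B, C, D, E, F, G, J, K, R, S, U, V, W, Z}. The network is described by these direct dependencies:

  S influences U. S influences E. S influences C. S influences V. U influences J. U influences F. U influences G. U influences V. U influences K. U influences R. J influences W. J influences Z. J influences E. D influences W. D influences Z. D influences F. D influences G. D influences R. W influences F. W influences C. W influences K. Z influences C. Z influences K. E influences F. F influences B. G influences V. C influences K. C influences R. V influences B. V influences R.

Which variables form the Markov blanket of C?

{D, K, R, S, U, V, W, Z}

The Markov blanket of a node is its parents, its children, and the other parents of its children.
Pa(C) = {S, W, Z}.
C's children: K, R.
For each child, the remaining parents (spouses of C):
  K's other parents are U, W, Z.
  R's other parents are D, U, V.
Taking the union gives {D, K, R, S, U, V, W, Z}.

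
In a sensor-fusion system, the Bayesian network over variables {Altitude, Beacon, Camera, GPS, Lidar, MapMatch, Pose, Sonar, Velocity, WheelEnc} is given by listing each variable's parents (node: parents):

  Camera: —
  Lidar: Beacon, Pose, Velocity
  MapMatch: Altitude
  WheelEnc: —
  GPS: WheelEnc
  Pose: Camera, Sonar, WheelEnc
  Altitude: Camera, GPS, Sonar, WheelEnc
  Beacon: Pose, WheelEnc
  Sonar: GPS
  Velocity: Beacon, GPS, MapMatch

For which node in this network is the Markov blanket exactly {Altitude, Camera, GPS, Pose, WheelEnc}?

The target node must have every member of {Altitude, Camera, GPS, Pose, WheelEnc} as a parent, child, or co-parent, and no others.
Parents of Sonar: GPS; children: Altitude, Pose; co-parents: Camera, GPS, WheelEnc.
These exactly cover the given set, so the node is Sonar.

Sonar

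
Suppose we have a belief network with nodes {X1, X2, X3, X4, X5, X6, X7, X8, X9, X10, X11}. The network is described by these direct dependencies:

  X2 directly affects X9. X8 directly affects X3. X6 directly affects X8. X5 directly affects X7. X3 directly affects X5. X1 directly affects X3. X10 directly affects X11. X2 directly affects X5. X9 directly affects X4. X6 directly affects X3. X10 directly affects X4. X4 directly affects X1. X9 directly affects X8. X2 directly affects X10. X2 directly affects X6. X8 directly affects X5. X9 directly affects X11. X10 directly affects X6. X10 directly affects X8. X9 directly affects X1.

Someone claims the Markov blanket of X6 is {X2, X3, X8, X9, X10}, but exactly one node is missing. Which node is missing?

Children of X6: X3, X8.
Parents of X6: X2, X10.
Co-parents of X6 (other parents of its children):
  X8: X9, X10
  X3: X1, X8
MB(X6) = {X1, X2, X3, X8, X9, X10}.
Comparing with the claimed set, X1 is missing.

X1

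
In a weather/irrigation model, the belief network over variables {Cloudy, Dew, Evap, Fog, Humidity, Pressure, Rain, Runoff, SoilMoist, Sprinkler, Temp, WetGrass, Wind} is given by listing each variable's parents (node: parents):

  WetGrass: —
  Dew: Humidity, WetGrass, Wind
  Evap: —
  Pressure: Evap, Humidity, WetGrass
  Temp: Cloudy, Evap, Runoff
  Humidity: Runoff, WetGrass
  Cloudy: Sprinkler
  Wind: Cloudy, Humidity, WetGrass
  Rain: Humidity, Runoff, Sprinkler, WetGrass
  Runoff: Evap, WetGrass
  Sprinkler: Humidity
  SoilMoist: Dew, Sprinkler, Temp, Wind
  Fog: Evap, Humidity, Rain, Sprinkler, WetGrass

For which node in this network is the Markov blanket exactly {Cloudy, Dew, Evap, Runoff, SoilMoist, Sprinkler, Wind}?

The target node must have every member of {Cloudy, Dew, Evap, Runoff, SoilMoist, Sprinkler, Wind} as a parent, child, or co-parent, and no others.
Parents of Temp: Cloudy, Evap, Runoff; children: SoilMoist; co-parents: Dew, Sprinkler, Wind.
These exactly cover the given set, so the node is Temp.

Temp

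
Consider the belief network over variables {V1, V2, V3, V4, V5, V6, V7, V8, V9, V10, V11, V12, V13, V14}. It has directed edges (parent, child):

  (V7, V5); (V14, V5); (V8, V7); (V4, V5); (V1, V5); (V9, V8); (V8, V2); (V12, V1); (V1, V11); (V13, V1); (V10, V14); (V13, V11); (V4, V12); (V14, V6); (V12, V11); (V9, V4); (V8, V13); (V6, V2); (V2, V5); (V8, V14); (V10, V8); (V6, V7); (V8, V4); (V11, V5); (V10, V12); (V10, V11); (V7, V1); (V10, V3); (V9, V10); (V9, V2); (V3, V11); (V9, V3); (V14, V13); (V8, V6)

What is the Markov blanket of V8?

The Markov blanket of a node is its parents, its children, and the other parents of its children.
V8 has children V2, V4, V6, V7, V13, V14.
V8 has parents V9, V10.
Other parents of V8's children:
  V4 also has parent V9.
  parents(V14) \ {V8} = {V10}.
  V6 also has parent V14.
  V7 also has parent V6.
  parents(V13) \ {V8} = {V14}.
  parents(V2) \ {V8} = {V6, V9}.
Taking the union gives {V2, V4, V6, V7, V9, V10, V13, V14}.

{V2, V4, V6, V7, V9, V10, V13, V14}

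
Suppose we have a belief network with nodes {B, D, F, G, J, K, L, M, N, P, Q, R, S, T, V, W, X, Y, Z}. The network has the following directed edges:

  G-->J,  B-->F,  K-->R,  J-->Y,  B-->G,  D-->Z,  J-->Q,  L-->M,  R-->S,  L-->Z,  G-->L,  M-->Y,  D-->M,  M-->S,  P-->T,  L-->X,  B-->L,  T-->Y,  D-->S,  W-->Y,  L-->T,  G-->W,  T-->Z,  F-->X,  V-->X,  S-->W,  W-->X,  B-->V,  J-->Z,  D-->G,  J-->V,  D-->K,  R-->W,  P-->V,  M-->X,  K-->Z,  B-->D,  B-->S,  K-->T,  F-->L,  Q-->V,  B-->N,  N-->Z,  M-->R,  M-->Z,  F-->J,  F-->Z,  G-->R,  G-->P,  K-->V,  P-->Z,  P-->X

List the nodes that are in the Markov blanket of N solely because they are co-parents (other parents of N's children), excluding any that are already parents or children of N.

Children of N: Z.
  Z: D, F, J, K, L, M, P, T
Excluding nodes already adjacent to N (B, Z), the co-parent-only contribution is {D, F, J, K, L, M, P, T}.

{D, F, J, K, L, M, P, T}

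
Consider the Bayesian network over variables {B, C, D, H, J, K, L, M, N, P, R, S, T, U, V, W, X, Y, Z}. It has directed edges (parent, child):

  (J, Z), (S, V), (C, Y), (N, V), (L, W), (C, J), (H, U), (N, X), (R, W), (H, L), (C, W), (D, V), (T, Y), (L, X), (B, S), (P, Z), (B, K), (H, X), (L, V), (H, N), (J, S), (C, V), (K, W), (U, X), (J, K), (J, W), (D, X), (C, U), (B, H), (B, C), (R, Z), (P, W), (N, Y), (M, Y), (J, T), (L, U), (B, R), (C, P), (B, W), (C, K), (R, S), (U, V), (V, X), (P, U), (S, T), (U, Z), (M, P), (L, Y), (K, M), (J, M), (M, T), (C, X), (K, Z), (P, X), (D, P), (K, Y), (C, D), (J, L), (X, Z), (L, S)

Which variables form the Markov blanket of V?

A node's Markov blanket = Pa ∪ Ch ∪ (parents of Ch other than the node itself).
Ch(V) = {X}.
V has parents C, D, L, N, S, U.
Other parents of V's children:
  X also has parents C, D, H, L, N, P, U.
Taking the union gives {C, D, H, L, N, P, S, U, X}.

{C, D, H, L, N, P, S, U, X}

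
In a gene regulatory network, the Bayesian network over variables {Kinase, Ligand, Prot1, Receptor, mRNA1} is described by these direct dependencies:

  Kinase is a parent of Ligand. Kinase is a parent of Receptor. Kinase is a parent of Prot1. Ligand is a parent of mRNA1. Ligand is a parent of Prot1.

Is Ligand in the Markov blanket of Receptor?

Receptor has parent Kinase.
Receptor's children: none.
Receptor has no children, so there are no co-parents.
MB(Receptor) = {Kinase}; Ligand is not in this set.

No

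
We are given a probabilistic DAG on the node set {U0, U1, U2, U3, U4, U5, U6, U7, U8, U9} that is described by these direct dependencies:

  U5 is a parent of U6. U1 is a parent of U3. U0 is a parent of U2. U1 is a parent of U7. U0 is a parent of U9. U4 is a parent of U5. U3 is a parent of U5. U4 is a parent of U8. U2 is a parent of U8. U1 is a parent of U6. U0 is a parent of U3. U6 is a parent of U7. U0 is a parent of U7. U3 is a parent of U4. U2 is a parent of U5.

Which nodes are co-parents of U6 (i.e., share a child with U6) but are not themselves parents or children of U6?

{U0}

Children of U6: U7.
  U7: U0, U1
Excluding nodes already adjacent to U6 (U1, U5, U7), the co-parent-only contribution is {U0}.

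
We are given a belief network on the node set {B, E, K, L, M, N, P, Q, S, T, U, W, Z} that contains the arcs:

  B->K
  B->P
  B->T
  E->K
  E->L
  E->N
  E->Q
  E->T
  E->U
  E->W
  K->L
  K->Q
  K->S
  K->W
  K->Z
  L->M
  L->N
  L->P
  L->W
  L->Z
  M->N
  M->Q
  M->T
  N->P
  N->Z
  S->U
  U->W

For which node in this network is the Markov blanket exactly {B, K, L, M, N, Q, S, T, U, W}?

E

The target node must have every member of {B, K, L, M, N, Q, S, T, U, W} as a parent, child, or co-parent, and no others.
Parents of E: none; children: K, L, N, Q, T, U, W; co-parents: B, K, L, M, S, U.
These exactly cover the given set, so the node is E.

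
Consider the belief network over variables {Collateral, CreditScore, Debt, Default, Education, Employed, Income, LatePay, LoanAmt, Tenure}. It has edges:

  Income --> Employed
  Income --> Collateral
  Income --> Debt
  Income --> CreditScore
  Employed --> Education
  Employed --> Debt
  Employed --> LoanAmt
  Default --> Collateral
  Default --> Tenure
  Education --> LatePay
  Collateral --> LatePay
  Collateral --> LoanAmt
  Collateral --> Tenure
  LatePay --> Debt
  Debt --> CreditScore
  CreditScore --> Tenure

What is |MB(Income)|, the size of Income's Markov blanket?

6

The Markov blanket of a node is its parents, its children, and the other parents of its children.
Income has no parents.
Income has children Collateral, CreditScore, Debt, Employed.
Co-parents of Income (other parents of its children):
  Employed: —
  Collateral: Default
  Debt: Employed, LatePay
  CreditScore: Debt
MB(Income) = {Collateral, CreditScore, Debt, Default, Employed, LatePay}, which has 6 nodes.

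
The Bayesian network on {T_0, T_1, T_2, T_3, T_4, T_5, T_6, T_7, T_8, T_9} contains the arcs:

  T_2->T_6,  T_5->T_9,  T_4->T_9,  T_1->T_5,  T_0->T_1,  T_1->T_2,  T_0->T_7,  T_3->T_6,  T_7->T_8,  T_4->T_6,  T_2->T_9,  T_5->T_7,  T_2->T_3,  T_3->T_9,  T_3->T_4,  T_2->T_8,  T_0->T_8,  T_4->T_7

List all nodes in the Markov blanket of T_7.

A node's Markov blanket = Pa ∪ Ch ∪ (parents of Ch other than the node itself).
T_7 has child T_8.
Parents of T_7: T_0, T_4, T_5.
Other parents of T_7's children:
  T_8: T_0, T_2
So the Markov blanket of T_7 is {T_0, T_2, T_4, T_5, T_8}.

{T_0, T_2, T_4, T_5, T_8}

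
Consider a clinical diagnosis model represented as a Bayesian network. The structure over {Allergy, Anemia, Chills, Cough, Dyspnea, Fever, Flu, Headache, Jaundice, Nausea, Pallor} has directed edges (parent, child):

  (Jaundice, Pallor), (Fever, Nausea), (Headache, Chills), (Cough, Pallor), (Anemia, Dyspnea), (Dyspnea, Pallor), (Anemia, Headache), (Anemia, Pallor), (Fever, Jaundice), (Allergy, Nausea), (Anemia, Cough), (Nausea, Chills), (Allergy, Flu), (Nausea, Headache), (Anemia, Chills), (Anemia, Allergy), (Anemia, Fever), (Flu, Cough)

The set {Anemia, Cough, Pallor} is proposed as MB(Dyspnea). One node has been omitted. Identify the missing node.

A node's Markov blanket = Pa ∪ Ch ∪ (parents of Ch other than the node itself).
Parents of Dyspnea: Anemia.
Dyspnea's children: Pallor.
Co-parents of Dyspnea (other parents of its children):
  parents(Pallor) \ {Dyspnea} = {Anemia, Cough, Jaundice}.
MB(Dyspnea) = {Anemia, Cough, Jaundice, Pallor}.
Comparing with the claimed set, Jaundice is missing.

Jaundice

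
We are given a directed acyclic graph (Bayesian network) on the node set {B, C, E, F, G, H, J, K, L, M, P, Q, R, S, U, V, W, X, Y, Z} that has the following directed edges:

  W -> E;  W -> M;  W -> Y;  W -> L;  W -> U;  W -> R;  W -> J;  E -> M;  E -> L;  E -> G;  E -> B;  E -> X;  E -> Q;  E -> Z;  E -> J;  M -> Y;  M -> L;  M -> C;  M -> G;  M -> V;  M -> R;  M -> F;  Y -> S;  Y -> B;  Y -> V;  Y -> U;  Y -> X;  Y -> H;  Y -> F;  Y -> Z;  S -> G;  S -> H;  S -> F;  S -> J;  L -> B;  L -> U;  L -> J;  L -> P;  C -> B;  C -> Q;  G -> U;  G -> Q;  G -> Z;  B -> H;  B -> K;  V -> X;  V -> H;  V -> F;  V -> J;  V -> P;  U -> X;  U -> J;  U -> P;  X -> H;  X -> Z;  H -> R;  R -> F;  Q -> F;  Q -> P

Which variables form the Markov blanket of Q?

{C, E, F, G, L, M, P, R, S, U, V, Y}

A node's Markov blanket = Pa ∪ Ch ∪ (parents of Ch other than the node itself).
Parents of Q: C, E, G.
Ch(Q) = {F, P}.
Co-parents of Q (other parents of its children):
  F: M, R, S, V, Y
  P: L, U, V
Taking the union gives {C, E, F, G, L, M, P, R, S, U, V, Y}.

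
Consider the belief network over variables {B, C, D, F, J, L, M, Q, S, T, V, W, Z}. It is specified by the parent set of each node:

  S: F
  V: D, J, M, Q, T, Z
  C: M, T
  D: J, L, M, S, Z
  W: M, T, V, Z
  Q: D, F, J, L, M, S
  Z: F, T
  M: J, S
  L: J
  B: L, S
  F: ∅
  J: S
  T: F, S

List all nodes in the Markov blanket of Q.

{D, F, J, L, M, S, T, V, Z}

Parents of Q: D, F, J, L, M, S.
Ch(Q) = {V}.
Other parents of Q's children:
  V: D, J, M, T, Z
Taking the union gives {D, F, J, L, M, S, T, V, Z}.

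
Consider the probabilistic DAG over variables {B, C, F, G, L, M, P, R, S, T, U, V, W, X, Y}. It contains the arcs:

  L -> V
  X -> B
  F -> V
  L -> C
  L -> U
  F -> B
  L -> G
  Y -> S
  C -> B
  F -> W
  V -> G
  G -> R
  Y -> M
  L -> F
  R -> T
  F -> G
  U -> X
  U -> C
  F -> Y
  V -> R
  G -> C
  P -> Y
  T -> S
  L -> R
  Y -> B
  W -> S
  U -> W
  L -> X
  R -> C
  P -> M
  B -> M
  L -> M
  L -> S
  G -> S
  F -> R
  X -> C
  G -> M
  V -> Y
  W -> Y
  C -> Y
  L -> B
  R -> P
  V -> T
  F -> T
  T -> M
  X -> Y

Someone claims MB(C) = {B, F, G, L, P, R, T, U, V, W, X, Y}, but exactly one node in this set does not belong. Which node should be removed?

A node's Markov blanket = Pa ∪ Ch ∪ (parents of Ch other than the node itself).
Ch(C) = {B, Y}.
Pa(C) = {G, L, R, U, X}.
Other parents of C's children:
  Y: F, P, V, W, X
  B: F, L, X, Y
MB(C) = {B, F, G, L, P, R, U, V, W, X, Y}.
T is neither a parent, child, nor co-parent of C, so it does not belong.

T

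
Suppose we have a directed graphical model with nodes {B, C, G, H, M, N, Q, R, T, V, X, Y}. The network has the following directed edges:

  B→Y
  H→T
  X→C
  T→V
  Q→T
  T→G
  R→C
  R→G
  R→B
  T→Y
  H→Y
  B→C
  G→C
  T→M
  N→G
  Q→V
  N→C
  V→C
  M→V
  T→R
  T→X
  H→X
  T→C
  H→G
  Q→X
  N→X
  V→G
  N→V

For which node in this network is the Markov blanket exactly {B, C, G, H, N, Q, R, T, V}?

X

The target node must have every member of {B, C, G, H, N, Q, R, T, V} as a parent, child, or co-parent, and no others.
Parents of X: H, N, Q, T; children: C; co-parents: B, G, N, R, T, V.
These exactly cover the given set, so the node is X.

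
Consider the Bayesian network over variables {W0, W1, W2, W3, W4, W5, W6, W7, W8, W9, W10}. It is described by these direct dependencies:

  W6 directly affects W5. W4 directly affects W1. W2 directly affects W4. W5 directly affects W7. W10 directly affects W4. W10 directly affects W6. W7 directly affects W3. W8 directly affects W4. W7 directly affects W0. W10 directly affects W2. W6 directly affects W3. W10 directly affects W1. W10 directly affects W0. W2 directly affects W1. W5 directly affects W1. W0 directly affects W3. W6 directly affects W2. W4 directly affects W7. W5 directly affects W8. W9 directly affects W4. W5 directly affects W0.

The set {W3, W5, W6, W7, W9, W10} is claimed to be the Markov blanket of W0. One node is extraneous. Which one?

W9

A node's Markov blanket = Pa ∪ Ch ∪ (parents of Ch other than the node itself).
Children of W0: W3.
Pa(W0) = {W5, W7, W10}.
For each child, the remaining parents (spouses of W0):
  W3: W6, W7
MB(W0) = {W3, W5, W6, W7, W10}.
W9 is neither a parent, child, nor co-parent of W0, so it does not belong.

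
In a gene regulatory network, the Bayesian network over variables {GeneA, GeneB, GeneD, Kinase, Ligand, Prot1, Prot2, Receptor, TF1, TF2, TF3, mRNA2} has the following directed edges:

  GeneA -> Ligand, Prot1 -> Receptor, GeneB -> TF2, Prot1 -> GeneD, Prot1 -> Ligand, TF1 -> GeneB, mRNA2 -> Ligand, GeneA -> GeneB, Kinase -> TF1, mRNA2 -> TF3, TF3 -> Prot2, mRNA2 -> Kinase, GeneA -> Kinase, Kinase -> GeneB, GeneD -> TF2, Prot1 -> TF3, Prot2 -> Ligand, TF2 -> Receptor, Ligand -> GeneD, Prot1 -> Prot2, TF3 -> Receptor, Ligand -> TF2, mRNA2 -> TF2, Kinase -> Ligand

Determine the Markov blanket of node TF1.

{GeneA, GeneB, Kinase}

A node's Markov blanket = Pa ∪ Ch ∪ (parents of Ch other than the node itself).
Parents of TF1: Kinase.
Ch(TF1) = {GeneB}.
Other parents of TF1's children:
  GeneB: GeneA, Kinase
Taking the union gives {GeneA, GeneB, Kinase}.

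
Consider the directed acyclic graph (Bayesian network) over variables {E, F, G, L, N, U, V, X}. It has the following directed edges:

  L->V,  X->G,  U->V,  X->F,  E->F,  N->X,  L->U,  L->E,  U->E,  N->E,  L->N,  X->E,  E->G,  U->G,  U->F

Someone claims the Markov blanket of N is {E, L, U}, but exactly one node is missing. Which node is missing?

X

N's children: E, X.
N's parents: L.
For each child, the remaining parents (spouses of N):
  X: —
  E: L, U, X
MB(N) = {E, L, U, X}.
Comparing with the claimed set, X is missing.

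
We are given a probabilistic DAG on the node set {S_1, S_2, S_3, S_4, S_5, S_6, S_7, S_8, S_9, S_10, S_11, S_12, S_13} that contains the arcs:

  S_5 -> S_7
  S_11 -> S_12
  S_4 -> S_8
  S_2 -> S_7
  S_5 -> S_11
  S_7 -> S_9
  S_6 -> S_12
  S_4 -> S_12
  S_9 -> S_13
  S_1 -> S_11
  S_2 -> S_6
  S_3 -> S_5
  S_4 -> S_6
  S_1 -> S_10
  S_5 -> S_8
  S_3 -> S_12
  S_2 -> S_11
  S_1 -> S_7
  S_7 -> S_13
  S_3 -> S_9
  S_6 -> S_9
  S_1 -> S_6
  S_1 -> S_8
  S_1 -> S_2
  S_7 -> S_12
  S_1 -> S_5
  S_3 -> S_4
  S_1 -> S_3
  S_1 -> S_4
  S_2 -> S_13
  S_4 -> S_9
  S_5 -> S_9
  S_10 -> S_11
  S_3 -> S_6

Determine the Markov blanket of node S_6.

{S_1, S_2, S_3, S_4, S_5, S_7, S_9, S_11, S_12}

Pa(S_6) = {S_1, S_2, S_3, S_4}.
Ch(S_6) = {S_9, S_12}.
Parents of each child, excluding S_6:
  S_9: S_3, S_4, S_5, S_7
  S_12: S_3, S_4, S_7, S_11
Union: {S_1, S_2, S_3, S_4} ∪ {S_9, S_12} ∪ {S_3, S_4, S_5, S_7, S_11} = {S_1, S_2, S_3, S_4, S_5, S_7, S_9, S_11, S_12}.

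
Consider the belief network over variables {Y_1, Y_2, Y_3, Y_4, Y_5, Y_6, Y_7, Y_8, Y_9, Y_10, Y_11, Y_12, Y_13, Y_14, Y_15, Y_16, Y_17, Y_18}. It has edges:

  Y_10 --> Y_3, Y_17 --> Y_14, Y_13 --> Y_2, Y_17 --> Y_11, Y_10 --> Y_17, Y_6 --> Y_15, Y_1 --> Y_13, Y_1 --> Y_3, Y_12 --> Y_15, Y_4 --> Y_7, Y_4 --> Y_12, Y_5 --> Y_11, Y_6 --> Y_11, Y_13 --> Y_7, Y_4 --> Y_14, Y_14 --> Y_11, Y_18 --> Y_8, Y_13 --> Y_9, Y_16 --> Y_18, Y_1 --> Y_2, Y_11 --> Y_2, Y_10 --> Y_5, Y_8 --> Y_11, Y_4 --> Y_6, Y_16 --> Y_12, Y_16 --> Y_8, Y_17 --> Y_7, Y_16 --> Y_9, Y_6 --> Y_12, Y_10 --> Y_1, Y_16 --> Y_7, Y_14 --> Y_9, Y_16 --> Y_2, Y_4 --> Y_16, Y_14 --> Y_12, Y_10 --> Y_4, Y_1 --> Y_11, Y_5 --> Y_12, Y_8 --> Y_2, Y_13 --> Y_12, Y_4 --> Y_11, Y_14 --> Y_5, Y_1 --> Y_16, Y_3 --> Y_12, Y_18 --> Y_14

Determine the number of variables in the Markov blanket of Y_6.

12

By definition, MB(Y_6) is built from Y_6's parents, Y_6's children, and the co-parents of Y_6.
Y_6's parents: Y_4.
Y_6 has children Y_11, Y_12, Y_15.
Other parents of Y_6's children:
  Y_12's other parents are Y_3, Y_4, Y_5, Y_13, Y_14, Y_16.
  Y_11's other parents are Y_1, Y_4, Y_5, Y_8, Y_14, Y_17.
  parents(Y_15) \ {Y_6} = {Y_12}.
MB(Y_6) = {Y_1, Y_3, Y_4, Y_5, Y_8, Y_11, Y_12, Y_13, Y_14, Y_15, Y_16, Y_17}, which has 12 nodes.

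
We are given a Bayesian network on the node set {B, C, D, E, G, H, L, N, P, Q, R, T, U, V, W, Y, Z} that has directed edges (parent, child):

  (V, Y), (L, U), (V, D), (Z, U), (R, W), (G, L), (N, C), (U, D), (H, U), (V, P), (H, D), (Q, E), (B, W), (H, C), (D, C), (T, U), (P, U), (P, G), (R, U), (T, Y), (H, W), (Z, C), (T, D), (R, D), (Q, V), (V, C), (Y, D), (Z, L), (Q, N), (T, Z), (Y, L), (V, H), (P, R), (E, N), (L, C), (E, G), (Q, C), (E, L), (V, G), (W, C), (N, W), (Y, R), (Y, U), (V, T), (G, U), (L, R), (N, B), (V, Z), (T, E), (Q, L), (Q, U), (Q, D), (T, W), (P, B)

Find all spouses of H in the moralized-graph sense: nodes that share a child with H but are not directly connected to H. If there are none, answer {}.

Children of H: C, D, U, W.
  W: B, N, R, T
  U: G, L, P, Q, R, T, Y, Z
  D: Q, R, T, U, V, Y
  C: D, L, N, Q, V, W, Z
Excluding nodes already adjacent to H (C, D, U, V, W), the co-parent-only contribution is {B, G, L, N, P, Q, R, T, Y, Z}.

{B, G, L, N, P, Q, R, T, Y, Z}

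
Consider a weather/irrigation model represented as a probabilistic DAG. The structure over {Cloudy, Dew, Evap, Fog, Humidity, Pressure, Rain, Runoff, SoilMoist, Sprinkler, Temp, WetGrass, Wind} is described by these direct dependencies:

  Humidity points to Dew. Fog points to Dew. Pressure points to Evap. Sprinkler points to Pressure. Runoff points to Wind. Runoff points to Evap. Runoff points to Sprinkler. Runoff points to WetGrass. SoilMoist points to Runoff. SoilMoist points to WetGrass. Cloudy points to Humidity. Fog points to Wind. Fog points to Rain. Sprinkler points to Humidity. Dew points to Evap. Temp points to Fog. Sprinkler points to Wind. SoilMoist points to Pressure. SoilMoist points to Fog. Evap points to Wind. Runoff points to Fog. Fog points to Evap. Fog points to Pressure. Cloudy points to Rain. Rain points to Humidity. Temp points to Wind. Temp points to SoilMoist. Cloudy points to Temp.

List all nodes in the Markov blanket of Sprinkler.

{Cloudy, Evap, Fog, Humidity, Pressure, Rain, Runoff, SoilMoist, Temp, Wind}

Sprinkler has children Humidity, Pressure, Wind.
Pa(Sprinkler) = {Runoff}.
Other parents of Sprinkler's children:
  Humidity also has parents Cloudy, Rain.
  Pressure also has parents Fog, SoilMoist.
  Wind also has parents Evap, Fog, Runoff, Temp.
So the Markov blanket of Sprinkler is {Cloudy, Evap, Fog, Humidity, Pressure, Rain, Runoff, SoilMoist, Temp, Wind}.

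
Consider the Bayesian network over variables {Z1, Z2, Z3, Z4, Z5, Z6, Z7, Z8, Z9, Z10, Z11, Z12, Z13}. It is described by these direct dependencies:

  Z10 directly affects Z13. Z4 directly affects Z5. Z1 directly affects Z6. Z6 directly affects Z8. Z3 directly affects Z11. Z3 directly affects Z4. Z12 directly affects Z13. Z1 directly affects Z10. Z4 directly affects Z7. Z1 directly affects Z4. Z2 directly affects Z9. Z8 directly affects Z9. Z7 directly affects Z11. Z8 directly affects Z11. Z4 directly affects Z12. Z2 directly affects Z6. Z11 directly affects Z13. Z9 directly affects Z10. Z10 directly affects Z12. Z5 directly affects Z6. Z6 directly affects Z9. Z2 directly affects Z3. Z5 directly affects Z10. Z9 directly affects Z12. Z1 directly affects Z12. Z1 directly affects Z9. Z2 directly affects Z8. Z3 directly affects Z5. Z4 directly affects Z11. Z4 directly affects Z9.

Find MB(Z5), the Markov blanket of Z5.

{Z1, Z2, Z3, Z4, Z6, Z9, Z10}

By definition, MB(Z5) is built from Z5's parents, Z5's children, and the co-parents of Z5.
Pa(Z5) = {Z3, Z4}.
Ch(Z5) = {Z6, Z10}.
Co-parents of Z5 (other parents of its children):
  Z6: Z1, Z2
  Z10: Z1, Z9
Union: {Z3, Z4} ∪ {Z6, Z10} ∪ {Z1, Z2, Z9} = {Z1, Z2, Z3, Z4, Z6, Z9, Z10}.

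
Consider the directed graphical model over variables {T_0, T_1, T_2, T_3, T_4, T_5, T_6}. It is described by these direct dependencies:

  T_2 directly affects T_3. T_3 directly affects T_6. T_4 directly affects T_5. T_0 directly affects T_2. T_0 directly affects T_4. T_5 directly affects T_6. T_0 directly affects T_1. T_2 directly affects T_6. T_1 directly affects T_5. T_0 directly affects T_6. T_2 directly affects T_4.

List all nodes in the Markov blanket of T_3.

The Markov blanket of a node is its parents, its children, and the other parents of its children.
Pa(T_3) = {T_2}.
T_3 has child T_6.
Other parents of T_3's children:
  T_6's other parents are T_0, T_2, T_5.
MB(T_3) = {T_0, T_2, T_5, T_6}.

{T_0, T_2, T_5, T_6}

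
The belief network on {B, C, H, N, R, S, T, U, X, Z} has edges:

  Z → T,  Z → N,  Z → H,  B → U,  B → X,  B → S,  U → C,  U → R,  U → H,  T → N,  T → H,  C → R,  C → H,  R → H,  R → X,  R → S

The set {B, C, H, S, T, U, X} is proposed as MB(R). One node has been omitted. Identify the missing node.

Ch(R) = {H, S, X}.
R's parents: C, U.
Parents of each child, excluding R:
  H also has parents C, T, U, Z.
  X also has parent B.
  parents(S) \ {R} = {B}.
MB(R) = {B, C, H, S, T, U, X, Z}.
Comparing with the claimed set, Z is missing.

Z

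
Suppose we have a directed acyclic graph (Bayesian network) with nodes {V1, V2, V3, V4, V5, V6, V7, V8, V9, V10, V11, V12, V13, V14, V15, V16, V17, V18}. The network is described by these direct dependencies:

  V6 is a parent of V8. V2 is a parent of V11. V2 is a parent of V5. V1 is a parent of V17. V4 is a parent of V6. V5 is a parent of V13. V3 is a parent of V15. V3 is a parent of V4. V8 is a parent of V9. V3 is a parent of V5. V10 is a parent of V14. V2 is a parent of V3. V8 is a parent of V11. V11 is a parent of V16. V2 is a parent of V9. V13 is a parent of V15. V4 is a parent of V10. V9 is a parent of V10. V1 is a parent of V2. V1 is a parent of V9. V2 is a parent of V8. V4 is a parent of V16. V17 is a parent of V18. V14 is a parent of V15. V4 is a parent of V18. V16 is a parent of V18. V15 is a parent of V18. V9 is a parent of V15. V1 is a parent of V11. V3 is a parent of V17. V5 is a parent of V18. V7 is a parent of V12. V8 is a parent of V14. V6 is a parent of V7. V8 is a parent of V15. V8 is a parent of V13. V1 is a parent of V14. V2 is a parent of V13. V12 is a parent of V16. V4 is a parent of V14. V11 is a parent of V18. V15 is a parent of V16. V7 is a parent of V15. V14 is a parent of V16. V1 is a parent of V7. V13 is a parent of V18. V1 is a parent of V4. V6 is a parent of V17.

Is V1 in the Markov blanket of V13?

Pa(V13) = {V2, V5, V8}.
V13 has children V15, V18.
For each child, the remaining parents (spouses of V13):
  V15: V3, V7, V8, V9, V14
  V18: V4, V5, V11, V15, V16, V17
MB(V13) = {V2, V3, V4, V5, V7, V8, V9, V11, V14, V15, V16, V17, V18}; V1 is not in this set.

No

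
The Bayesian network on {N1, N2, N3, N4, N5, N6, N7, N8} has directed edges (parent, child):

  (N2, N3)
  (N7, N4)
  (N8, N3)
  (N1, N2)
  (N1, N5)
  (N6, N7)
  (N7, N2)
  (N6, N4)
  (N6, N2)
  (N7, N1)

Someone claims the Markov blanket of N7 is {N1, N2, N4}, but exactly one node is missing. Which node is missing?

N7 has children N1, N2, N4.
N7 has parent N6.
Co-parents of N7 (other parents of its children):
  N1 has no other parent.
  N2's other parents are N1, N6.
  N4's other parent is N6.
MB(N7) = {N1, N2, N4, N6}.
Comparing with the claimed set, N6 is missing.

N6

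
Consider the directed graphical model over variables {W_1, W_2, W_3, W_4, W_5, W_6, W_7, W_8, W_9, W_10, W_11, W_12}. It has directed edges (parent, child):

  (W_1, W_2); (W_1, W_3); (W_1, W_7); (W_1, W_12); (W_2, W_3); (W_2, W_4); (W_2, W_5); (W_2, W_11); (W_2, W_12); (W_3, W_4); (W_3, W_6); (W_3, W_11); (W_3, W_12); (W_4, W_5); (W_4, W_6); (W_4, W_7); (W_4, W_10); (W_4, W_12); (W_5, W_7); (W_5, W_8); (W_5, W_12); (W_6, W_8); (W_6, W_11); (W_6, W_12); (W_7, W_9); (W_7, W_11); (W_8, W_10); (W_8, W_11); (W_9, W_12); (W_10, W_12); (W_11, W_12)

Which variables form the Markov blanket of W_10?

Children of W_10: W_12.
W_10 has parents W_4, W_8.
Parents of each child, excluding W_10:
  W_12's other parents are W_1, W_2, W_3, W_4, W_5, W_6, W_9, W_11.
Taking the union gives {W_1, W_2, W_3, W_4, W_5, W_6, W_8, W_9, W_11, W_12}.

{W_1, W_2, W_3, W_4, W_5, W_6, W_8, W_9, W_11, W_12}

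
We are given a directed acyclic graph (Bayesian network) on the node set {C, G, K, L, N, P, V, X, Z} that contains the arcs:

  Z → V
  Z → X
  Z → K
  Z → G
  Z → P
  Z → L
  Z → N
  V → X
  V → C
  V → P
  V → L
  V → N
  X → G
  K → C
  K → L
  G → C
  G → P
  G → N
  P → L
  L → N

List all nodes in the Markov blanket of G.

Recall MB(v) = parents ∪ children ∪ spouses, where spouses are the other parents of v's children.
G's parents: X, Z.
G's children: C, N, P.
Other parents of G's children:
  C's other parents are K, V.
  P also has parents V, Z.
  N also has parents L, V, Z.
Union: {X, Z} ∪ {C, N, P} ∪ {K, L, V, Z} = {C, K, L, N, P, V, X, Z}.

{C, K, L, N, P, V, X, Z}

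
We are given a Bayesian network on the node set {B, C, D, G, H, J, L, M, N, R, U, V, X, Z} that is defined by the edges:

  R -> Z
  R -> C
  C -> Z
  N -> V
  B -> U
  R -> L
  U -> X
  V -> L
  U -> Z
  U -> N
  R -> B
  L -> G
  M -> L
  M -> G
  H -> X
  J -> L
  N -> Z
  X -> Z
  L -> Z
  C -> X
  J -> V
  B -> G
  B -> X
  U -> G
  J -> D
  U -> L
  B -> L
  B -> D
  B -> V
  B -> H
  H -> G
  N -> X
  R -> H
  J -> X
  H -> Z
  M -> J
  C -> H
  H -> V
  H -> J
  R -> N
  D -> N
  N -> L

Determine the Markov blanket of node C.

{B, H, J, L, N, R, U, X, Z}

A node's Markov blanket = Pa ∪ Ch ∪ (parents of Ch other than the node itself).
C has children H, X, Z.
Parents of C: R.
Co-parents of C (other parents of its children):
  H also has parents B, R.
  X also has parents B, H, J, N, U.
  Z also has parents H, L, N, R, U, X.
MB(C) = {B, H, J, L, N, R, U, X, Z}.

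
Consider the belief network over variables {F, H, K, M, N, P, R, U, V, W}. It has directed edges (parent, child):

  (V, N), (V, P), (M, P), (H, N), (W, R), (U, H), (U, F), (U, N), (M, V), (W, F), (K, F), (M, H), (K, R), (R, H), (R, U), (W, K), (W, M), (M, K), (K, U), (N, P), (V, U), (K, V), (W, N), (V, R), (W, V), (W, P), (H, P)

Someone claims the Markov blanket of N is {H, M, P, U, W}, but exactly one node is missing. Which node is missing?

N has child P.
Parents of N: H, U, V, W.
Co-parents of N (other parents of its children):
  P: H, M, V, W
MB(N) = {H, M, P, U, V, W}.
Comparing with the claimed set, V is missing.

V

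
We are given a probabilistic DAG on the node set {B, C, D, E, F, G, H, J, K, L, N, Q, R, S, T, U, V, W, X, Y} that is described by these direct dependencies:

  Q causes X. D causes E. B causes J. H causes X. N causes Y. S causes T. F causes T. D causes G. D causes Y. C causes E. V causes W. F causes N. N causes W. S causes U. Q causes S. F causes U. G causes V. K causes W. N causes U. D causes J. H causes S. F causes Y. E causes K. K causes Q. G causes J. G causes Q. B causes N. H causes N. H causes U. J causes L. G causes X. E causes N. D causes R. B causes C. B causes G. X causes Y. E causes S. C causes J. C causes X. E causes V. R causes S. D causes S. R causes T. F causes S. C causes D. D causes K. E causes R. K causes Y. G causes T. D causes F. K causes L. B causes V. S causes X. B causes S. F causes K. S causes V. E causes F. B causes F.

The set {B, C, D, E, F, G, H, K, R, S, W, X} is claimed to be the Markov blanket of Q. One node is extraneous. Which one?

W

The Markov blanket of a node is its parents, its children, and the other parents of its children.
Q has parents G, K.
Q's children: S, X.
For each child, the remaining parents (spouses of Q):
  S's other parents are B, D, E, F, H, R.
  X also has parents C, G, H, S.
MB(Q) = {B, C, D, E, F, G, H, K, R, S, X}.
W is neither a parent, child, nor co-parent of Q, so it does not belong.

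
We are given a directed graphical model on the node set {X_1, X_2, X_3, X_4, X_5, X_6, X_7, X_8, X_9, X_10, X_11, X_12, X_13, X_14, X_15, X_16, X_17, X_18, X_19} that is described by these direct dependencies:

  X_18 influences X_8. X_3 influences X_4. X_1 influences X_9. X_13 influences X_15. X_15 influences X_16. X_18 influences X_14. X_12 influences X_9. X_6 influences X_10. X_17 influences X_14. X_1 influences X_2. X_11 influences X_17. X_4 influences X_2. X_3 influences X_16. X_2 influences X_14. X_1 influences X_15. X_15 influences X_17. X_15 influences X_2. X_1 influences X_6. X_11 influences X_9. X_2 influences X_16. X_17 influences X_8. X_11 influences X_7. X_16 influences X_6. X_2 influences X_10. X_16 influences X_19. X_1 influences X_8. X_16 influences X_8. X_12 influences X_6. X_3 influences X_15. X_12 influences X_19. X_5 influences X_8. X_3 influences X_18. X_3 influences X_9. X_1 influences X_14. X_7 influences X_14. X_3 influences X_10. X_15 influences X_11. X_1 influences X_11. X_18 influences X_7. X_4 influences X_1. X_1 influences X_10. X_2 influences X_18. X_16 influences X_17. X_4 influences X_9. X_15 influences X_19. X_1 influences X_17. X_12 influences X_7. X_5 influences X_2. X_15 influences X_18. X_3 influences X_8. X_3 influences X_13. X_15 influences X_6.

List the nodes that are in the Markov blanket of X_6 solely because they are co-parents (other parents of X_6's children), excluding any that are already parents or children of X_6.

{X_2, X_3}

Children of X_6: X_10.
  X_10: X_1, X_2, X_3
Excluding nodes already adjacent to X_6 (X_1, X_10, X_12, X_15, X_16), the co-parent-only contribution is {X_2, X_3}.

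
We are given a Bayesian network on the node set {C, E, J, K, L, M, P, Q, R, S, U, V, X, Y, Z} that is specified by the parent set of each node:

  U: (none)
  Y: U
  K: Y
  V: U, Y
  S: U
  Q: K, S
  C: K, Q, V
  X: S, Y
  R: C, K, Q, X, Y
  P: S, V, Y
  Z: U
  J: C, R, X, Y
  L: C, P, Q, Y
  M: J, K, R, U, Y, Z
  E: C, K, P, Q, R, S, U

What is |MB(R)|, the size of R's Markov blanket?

By definition, MB(R) is built from R's parents, R's children, and the co-parents of R.
Parents of R: C, K, Q, X, Y.
Ch(R) = {E, J, M}.
For each child, the remaining parents (spouses of R):
  J also has parents C, X, Y.
  M's other parents are J, K, U, Y, Z.
  E also has parents C, K, P, Q, S, U.
MB(R) = {C, E, J, K, M, P, Q, S, U, X, Y, Z}, which has 12 nodes.

12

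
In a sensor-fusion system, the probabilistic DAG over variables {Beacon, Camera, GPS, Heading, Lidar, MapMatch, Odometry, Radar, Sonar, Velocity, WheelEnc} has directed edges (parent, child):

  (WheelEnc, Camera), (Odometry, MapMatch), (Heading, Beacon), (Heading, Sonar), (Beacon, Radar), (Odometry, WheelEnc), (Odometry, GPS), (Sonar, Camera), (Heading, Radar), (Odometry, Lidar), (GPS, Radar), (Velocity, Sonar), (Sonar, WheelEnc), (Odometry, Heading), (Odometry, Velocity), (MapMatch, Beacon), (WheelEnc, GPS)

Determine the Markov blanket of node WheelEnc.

By definition, MB(WheelEnc) is built from WheelEnc's parents, WheelEnc's children, and the co-parents of WheelEnc.
Ch(WheelEnc) = {Camera, GPS}.
Parents of WheelEnc: Odometry, Sonar.
Parents of each child, excluding WheelEnc:
  GPS's other parent is Odometry.
  Camera also has parent Sonar.
Union: {Odometry, Sonar} ∪ {Camera, GPS} ∪ {Odometry, Sonar} = {Camera, GPS, Odometry, Sonar}.

{Camera, GPS, Odometry, Sonar}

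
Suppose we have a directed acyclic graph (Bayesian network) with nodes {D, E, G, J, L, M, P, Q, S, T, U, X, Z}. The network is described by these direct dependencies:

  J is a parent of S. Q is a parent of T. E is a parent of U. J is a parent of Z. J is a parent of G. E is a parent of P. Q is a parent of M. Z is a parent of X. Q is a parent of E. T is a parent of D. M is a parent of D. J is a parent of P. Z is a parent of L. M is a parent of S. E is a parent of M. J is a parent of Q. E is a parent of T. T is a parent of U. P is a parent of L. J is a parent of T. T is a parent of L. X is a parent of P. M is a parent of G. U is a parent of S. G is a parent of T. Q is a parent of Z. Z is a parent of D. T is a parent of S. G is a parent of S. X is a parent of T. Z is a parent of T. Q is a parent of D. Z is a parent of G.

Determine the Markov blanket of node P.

{E, J, L, T, X, Z}

The Markov blanket of a node is its parents, its children, and the other parents of its children.
P has parents E, J, X.
Ch(P) = {L}.
Co-parents of P (other parents of its children):
  parents(L) \ {P} = {T, Z}.
So the Markov blanket of P is {E, J, L, T, X, Z}.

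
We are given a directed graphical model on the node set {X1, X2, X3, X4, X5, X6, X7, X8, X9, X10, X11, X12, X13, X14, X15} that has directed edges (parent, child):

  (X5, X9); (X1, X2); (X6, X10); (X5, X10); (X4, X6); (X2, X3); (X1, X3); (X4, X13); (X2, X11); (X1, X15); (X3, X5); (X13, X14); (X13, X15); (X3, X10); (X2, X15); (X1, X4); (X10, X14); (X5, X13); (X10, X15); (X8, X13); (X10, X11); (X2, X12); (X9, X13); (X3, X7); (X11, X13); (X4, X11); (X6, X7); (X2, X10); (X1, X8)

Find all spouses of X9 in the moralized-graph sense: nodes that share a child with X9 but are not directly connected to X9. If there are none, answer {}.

{X4, X8, X11}

Children of X9: X13.
  X13: X4, X5, X8, X11
Excluding nodes already adjacent to X9 (X5, X13), the co-parent-only contribution is {X4, X8, X11}.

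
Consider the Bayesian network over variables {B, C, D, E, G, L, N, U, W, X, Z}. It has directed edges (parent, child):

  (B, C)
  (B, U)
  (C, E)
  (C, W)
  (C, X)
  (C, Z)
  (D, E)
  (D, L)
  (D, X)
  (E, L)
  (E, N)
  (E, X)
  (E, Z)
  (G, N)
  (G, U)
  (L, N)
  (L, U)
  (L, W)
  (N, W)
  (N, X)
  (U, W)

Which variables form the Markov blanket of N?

Recall MB(v) = parents ∪ children ∪ spouses, where spouses are the other parents of v's children.
Children of N: W, X.
Pa(N) = {E, G, L}.
Other parents of N's children:
  parents(W) \ {N} = {C, L, U}.
  parents(X) \ {N} = {C, D, E}.
Taking the union gives {C, D, E, G, L, U, W, X}.

{C, D, E, G, L, U, W, X}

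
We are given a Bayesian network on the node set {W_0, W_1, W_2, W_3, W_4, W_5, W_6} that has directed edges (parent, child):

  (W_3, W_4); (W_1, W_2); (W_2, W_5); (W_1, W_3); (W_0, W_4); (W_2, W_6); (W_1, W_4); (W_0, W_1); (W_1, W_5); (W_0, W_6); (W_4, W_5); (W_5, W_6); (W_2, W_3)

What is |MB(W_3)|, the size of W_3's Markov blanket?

4

W_3 has child W_4.
W_3's parents: W_1, W_2.
Parents of each child, excluding W_3:
  parents(W_4) \ {W_3} = {W_0, W_1}.
MB(W_3) = {W_0, W_1, W_2, W_4}, which has 4 nodes.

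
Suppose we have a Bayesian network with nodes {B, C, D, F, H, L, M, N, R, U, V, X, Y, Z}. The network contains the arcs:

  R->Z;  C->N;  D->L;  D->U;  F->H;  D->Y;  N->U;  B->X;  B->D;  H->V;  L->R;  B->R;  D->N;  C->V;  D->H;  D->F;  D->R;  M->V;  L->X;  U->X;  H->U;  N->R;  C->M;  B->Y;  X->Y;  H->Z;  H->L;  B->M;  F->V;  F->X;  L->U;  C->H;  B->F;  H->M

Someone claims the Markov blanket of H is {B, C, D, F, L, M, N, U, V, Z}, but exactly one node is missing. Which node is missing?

R

A node's Markov blanket = Pa ∪ Ch ∪ (parents of Ch other than the node itself).
H's children: L, M, U, V, Z.
H has parents C, D, F.
Parents of each child, excluding H:
  L also has parent D.
  M also has parents B, C.
  parents(U) \ {H} = {D, L, N}.
  parents(V) \ {H} = {C, F, M}.
  Z also has parent R.
MB(H) = {B, C, D, F, L, M, N, R, U, V, Z}.
Comparing with the claimed set, R is missing.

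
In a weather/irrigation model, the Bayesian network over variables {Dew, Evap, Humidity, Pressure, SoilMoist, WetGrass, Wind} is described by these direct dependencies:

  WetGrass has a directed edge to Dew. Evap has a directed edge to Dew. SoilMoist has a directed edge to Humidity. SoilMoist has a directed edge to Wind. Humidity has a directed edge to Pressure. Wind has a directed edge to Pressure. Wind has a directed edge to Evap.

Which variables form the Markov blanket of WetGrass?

Ch(WetGrass) = {Dew}.
Parents of WetGrass: none.
For each child, the remaining parents (spouses of WetGrass):
  Dew: Evap
Union: {} ∪ {Dew} ∪ {Evap} = {Dew, Evap}.

{Dew, Evap}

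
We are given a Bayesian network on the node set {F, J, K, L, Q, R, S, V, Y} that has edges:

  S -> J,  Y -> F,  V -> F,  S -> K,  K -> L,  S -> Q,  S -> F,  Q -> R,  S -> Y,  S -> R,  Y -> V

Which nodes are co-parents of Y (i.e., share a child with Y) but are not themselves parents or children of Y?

Children of Y: F, V.
  V has no other parent.
  F's other parents are S, V.
Excluding nodes already adjacent to Y (F, S, V), the co-parent-only contribution is {}.

{}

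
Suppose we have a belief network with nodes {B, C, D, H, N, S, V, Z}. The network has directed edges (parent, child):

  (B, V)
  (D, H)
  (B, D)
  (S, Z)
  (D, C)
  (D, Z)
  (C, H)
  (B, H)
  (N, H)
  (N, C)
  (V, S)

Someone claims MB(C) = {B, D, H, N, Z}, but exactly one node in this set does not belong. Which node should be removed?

C's parents: D, N.
Children of C: H.
Co-parents of C (other parents of its children):
  H: B, D, N
MB(C) = {B, D, H, N}.
Z is neither a parent, child, nor co-parent of C, so it does not belong.

Z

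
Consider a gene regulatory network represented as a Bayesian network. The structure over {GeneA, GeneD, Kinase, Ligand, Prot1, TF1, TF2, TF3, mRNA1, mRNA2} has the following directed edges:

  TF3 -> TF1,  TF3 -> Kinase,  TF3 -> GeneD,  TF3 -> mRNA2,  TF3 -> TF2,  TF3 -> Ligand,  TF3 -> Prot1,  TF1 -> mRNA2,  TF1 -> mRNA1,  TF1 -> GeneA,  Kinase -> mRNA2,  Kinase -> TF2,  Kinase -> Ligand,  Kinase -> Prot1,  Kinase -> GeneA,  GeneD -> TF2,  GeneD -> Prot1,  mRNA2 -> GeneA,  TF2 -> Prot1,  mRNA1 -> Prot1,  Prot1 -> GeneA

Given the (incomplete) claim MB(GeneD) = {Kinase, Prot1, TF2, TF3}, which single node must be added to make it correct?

mRNA1

A node's Markov blanket = Pa ∪ Ch ∪ (parents of Ch other than the node itself).
Pa(GeneD) = {TF3}.
GeneD's children: Prot1, TF2.
Co-parents of GeneD (other parents of its children):
  TF2 also has parents Kinase, TF3.
  Prot1's other parents are Kinase, TF2, TF3, mRNA1.
MB(GeneD) = {Kinase, Prot1, TF2, TF3, mRNA1}.
Comparing with the claimed set, mRNA1 is missing.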